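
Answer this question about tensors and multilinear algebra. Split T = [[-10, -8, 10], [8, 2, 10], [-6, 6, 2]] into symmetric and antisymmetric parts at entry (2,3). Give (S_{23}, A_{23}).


T_{23} = 10
T_{32} = 6
S_{23} = (10 + 6)/2 = 16/2 = 8
A_{23} = (10 - 6)/2 = 4/2 = 2
Check: S + A = 8 + 2 = 10 = T_{23}.

(8, 2)


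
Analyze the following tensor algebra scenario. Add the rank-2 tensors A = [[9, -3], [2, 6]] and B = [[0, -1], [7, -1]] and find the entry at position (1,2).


Tensor addition is component-wise: (A + B)_{ij} = A_{ij} + B_{ij}.
A_{12} = -3
B_{12} = -1
(A + B)_{12} = -3 + -1 = -4

-4


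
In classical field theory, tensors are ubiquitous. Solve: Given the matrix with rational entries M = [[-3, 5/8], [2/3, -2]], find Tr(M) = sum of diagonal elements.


The trace is the sum of diagonal entries.
Diagonal: M[1,1] = -3, M[2,2] = -2
Tr(M) = -3 + -2
Computing step by step:
After adding M[1,1]: -3
After adding M[2,2]: -5
Tr(M) = -5

-5


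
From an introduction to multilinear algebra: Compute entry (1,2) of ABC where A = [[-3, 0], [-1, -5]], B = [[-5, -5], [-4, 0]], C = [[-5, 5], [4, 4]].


(ABC)_{12} = sum_m (AB)_{1m} C_{m2}. First compute row 1 of AB.
(AB)_{11} = -3*-5 + 0*-4 = 15
(AB)_{12} = -3*-5 + 0*0 = 15
Now contract with column 2 of C:
(AB)_{11} * C_{12} = 15 * 5 = 75
(AB)_{12} * C_{22} = 15 * 4 = 60
(ABC)_{12} = 75 + 60 = 135

135


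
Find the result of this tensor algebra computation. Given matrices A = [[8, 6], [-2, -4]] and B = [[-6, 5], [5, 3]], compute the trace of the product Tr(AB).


Tr(AB) = sum_i (AB)_{ii} where (AB)_{ii} = sum_k A_{ik} B_{ki}.
(AB)_{11} = 8*-6 + 6*5 = -18
(AB)_{22} = -2*5 + -4*3 = -22
Tr(AB) = -18 + -22 = -40

-40


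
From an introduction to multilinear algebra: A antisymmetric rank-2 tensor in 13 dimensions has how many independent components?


A antisymmetric rank-2 tensor in d dimensions has d(d-1)/2 independent components.
d = 13
d(d-1)/2 = 13 * 12 / 2 = 156 / 2 = 78

78


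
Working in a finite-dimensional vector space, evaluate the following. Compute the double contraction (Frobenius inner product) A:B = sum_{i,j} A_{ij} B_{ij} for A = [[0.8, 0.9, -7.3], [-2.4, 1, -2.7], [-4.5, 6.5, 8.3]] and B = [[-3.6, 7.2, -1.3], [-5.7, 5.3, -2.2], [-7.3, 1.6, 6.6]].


A:B = sum over all i,j of A_{ij} * B_{ij}.
Row 1: 0.8*-3.6=-2.88, 0.9*7.2=6.48, -7.3*-1.3=9.49 => row sum = 13.09
Row 2: -2.4*-5.7=13.68, 1*5.3=5.3, -2.7*-2.2=5.94 => row sum = 24.92
Row 3: -4.5*-7.3=32.85, 6.5*1.6=10.4, 8.3*6.6=54.78 => row sum = 98.03
Total = 13.09 + 24.92 + 98.03 = 136.04

136.04


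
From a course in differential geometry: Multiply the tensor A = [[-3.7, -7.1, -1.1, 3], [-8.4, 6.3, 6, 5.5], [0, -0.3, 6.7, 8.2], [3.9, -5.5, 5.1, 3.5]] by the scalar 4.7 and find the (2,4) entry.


Scalar multiplication: (cA)_{ij} = c * A_{ij}.
c = 4.7
A_{24} = 5.5
(cA)_{24} = 4.7 * 5.5 = 25.85

25.85


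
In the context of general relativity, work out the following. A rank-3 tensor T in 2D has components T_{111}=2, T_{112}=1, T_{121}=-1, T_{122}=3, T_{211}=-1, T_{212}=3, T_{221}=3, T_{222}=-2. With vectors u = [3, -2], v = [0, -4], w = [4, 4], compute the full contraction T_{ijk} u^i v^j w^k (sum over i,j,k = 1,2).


S = sum over i,j,k of T_{ijk} u_i v_j w_k. Expanding all 8 terms:
T_{111}*u_1*v_1*w_1 = 2*3*0*4 = 0  (running total: 0)
T_{112}*u_1*v_1*w_2 = 1*3*0*4 = 0  (running total: 0)
T_{121}*u_1*v_2*w_1 = -1*3*-4*4 = 48  (running total: 48)
T_{122}*u_1*v_2*w_2 = 3*3*-4*4 = -144  (running total: -96)
T_{211}*u_2*v_1*w_1 = -1*-2*0*4 = 0  (running total: -96)
T_{212}*u_2*v_1*w_2 = 3*-2*0*4 = 0  (running total: -96)
T_{221}*u_2*v_2*w_1 = 3*-2*-4*4 = 96  (running total: 0)
T_{222}*u_2*v_2*w_2 = -2*-2*-4*4 = -64  (running total: -64)
S = -64

-64


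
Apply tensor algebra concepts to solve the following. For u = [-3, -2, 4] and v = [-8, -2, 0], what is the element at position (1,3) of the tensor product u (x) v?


The outer product entry T_{ij} = u_i * v_j.
We need i=1, j=3.
u_1 = -3, v_3 = 0
T_{1,3} = -3 * 0 = 0

0


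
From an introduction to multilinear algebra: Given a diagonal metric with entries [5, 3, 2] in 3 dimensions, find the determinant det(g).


For a diagonal metric, the determinant is the product of diagonal entries.
Diagonal entries: 5, 3, 2
det(g) = 5 * 3 * 2 = 30

30


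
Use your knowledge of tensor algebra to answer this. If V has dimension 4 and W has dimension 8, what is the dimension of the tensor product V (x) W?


The dimension of a tensor product is the product of dimensions.
dim(V) = 4, dim(W) = 8
dim(V (x) W) = 4 * 8 = 32

32


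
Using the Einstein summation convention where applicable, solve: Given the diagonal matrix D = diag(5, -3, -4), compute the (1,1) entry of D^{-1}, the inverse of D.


For a diagonal matrix, the inverse has entries (D^{-1})_{ii} = 1/d_{ii}.
The diagonal entries are: d_{11} = 5, d_{22} = -3, d_{33} = -4
We need (D^{-1})_{11} = 1/d_{11} = 1/5 = 1/5

1/5


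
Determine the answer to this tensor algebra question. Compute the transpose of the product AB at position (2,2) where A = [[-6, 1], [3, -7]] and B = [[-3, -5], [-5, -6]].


(AB)^T_{ij} = (AB)_{ji} = sum_k A_{jk} B_{ki}.
For i=2, j=2 we need (AB)_{22}:
A_{21} * B_{12} = 3 * -5 = -15
A_{22} * B_{22} = -7 * -6 = 42
Sum = -15 + 42 = 27

27


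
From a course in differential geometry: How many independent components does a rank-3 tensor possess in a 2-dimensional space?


The number of components of a rank-r tensor in d dimensions is d^r.
Here d = 2 and r = 3.
2^3 = 8

8


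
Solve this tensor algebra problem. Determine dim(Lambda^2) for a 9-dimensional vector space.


The dimension of the space of p-forms on an n-dimensional space is C(n, p).
n = 9, p = 2
C(9, 2) = 9! / (2! * 7!) = 36

36


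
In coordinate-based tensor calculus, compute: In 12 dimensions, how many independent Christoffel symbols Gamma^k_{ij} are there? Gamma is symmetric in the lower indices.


Christoffel symbols Gamma^k_{ij} are symmetric in i,j, so there are d * d(d+1)/2 independent symbols.
d = 12
d(d+1)/2 = 12 * 13 / 2 = 78
Total = 12 * 78 = 936

936


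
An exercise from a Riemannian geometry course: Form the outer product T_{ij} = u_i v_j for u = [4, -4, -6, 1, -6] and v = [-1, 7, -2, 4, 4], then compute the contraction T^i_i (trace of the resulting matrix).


The outer product gives T_{ij} = u_i v_j.
The trace (contraction) is Tr(T) = sum_i T_{ii} = sum_i u_i v_i.
Diagonal entries:
T_{11} = u_1 * v_1 = 4 * -1 = -4
T_{22} = u_2 * v_2 = -4 * 7 = -28
T_{33} = u_3 * v_3 = -6 * -2 = 12
T_{44} = u_4 * v_4 = 1 * 4 = 4
T_{55} = u_5 * v_5 = -6 * 4 = -24
Tr(T) = -4 + -28 + 12 + 4 + -24 = -40

-40


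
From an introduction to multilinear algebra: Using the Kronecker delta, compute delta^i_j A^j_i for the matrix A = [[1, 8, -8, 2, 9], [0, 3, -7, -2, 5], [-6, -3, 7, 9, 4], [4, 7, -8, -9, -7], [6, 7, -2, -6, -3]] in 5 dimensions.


The contraction (trace) of a rank-2 tensor is the sum of its diagonal elements.
Diagonal entries: A[1,1] = 1, A[2,2] = 3, A[3,3] = 7, A[4,4] = -9, A[5,5] = -3
Tr(A) = 1 + 3 + 7 + -9 + -3 = -1

-1


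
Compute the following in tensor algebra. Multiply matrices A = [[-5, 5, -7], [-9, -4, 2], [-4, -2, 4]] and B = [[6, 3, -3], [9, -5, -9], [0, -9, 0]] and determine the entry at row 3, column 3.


(AB)_{ij} = sum_k A_{ik} B_{kj}.
For i=3, j=3:
A_{31} * B_{13} = -4 * -3 = 12
A_{32} * B_{23} = -2 * -9 = 18
A_{33} * B_{33} = 4 * 0 = 0
Sum = 12 + 18 + 0 = 30

30


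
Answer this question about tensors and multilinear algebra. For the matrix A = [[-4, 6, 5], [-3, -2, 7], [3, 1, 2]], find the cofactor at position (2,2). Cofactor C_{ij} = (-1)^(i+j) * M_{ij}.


To find cofactor C_{22}, delete row 2 and column 2.
The resulting 2x2 submatrix is: [[-4, 5], [3, 2]]
Minor M_{22} = -4*2 - 5*3
  = -8 - 15 = -23
Sign = (-1)^(2+2) = (-1)^4 = 1
Cofactor C_{22} = 1 * -23 = -23

-23


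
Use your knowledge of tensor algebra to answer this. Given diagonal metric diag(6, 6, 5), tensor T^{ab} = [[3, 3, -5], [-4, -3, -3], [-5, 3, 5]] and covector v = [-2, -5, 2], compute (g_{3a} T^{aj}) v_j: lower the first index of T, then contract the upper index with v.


Step 1: lower the first index. For a diagonal metric, g_{ia} T^{aj} = g_{ii} T^{ij} (no sum on i).
g_{33} = 5
S_3{}^1 = 5 * T^{31} = 5 * -5 = -25
S_3{}^2 = 5 * T^{32} = 5 * 3 = 15
S_3{}^3 = 5 * T^{33} = 5 * 5 = 25
Step 2: contract S_3{}^j with v_j.
S_3{}^1 * v_1 = -25 * -2 = 50
S_3{}^2 * v_2 = 15 * -5 = -75
S_3{}^3 * v_3 = 25 * 2 = 50
Result = 50 + -75 + 50 = 25

25


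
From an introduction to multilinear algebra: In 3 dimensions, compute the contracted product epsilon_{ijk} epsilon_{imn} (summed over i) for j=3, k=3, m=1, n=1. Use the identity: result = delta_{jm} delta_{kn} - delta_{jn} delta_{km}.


Using the identity: epsilon_{ijk} epsilon_{imn} = delta_{jm} delta_{kn} - delta_{jn} delta_{km}.
delta_{31} = 0
delta_{31} = 0
delta_{31} = 0
delta_{31} = 0
Result = 0 * 0 - 0 * 0 = 0 - 0 = 0

0


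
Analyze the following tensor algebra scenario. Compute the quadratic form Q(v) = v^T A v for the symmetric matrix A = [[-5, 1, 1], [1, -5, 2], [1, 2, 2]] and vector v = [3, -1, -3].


First compute Av:
(Av)_1 = -5*3 + 1*-1 + 1*-3 = -19
(Av)_2 = 1*3 + -5*-1 + 2*-3 = 2
(Av)_3 = 1*3 + 2*-1 + 2*-3 = -5
Av = [-19, 2, -5]
Then v^T (Av) = 3*-19 + -1*2 + -3*-5
= -57 + -2 + 15 = -44

-44


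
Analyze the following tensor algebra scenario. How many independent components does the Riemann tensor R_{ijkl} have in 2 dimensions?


The Riemann tensor in d dimensions has d^2(d^2 - 1)/12 independent components.
d = 2, so d^2 = 4
d^2 - 1 = 3
d^2(d^2 - 1) = 4 * 3 = 12
Divide by 12: 12 / 12 = 1

1


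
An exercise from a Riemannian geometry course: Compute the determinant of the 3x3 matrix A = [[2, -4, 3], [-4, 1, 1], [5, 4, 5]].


Expanding along the first row, det(A) = a11*M_11 - a12*M_12 + a13*M_13, where M_1j is the (1,j) minor.
Minor M_11 = 1*5 - 1*4 = 1
Minor M_12 = -4*5 - 1*5 = -25
Minor M_13 = -4*4 - 1*5 = -21
det = 2*(1) - -4*(-25) + 3*(-21)
    = 2 - 100 + -63
    = -161

-161


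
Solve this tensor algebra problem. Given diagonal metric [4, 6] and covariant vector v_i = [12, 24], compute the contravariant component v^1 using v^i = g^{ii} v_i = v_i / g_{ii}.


To raise an index with a diagonal metric: v^i = v_i / g_{ii}.
For index 1: v_1 = 12, g_{11} = 4
v^1 = 12 / 4 = 3

3


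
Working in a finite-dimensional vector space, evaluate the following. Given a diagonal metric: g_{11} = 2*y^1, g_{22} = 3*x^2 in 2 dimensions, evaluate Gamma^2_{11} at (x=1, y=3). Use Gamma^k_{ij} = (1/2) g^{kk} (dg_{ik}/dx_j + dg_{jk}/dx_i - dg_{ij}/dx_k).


For a diagonal metric, Gamma^k_{ij} = (1/2) g^{kk} (dg_{ik}/dx_j + dg_{jk}/dx_i - dg_{ij}/dx_k).
The metric is diagonal, so g_{ab} = 0 for a != b.
At the given point: g_{11} = 6, g_{22} = 3
g^{22} = 1/3
dg_{12}/dx_1 = 0 (off-diagonal)
dg_{12}/dx_1 = 0 (off-diagonal)
dg_{11}/dx_2 = dg_{11}/dx_2 = 2
Numerator = 0 + 0 - 2 = -2
Gamma^2_{11} = -2 / (2 * 3) = -1/3

-1/3


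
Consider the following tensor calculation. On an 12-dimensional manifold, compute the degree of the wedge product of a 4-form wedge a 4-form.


The degree of a wedge product is the sum of the degrees of the individual forms.
Degrees: 4, 4
Total degree = 4 + 4 = 8

8


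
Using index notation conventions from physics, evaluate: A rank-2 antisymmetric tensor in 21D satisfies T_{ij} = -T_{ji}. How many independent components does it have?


An antisymmetric rank-2 tensor satisfies A_{ij} = -A_{ji}, so diagonal entries are zero.
The independent components are the upper-triangular entries: C(n, 2) = n(n-1)/2.
n = 21
C(21, 2) = 21 * 20 / 2 = 420 / 2 = 210

210


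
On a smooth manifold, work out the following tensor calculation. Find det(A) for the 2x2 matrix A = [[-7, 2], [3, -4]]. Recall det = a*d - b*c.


For a 2x2 matrix [[a, b], [c, d]], det = a*d - b*c.
a = -7, b = 2, c = 3, d = -4
a*d = -7 * -4 = 28
b*c = 2 * 3 = 6
det = 28 - 6 = 22

22


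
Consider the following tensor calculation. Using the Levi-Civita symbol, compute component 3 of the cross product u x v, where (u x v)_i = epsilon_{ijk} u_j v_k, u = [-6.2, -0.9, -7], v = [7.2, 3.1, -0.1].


(u x v)_3 = sum_{j,k} epsilon_{3jk} u_j v_k. Only permutations of (1,2,3) contribute; the two non-zero terms are:
eps_{312} u_1 v_2 = 1 * -6.2 * 3.1 = -19.22
eps_{321} u_2 v_1 = -1 * -0.9 * 7.2 = 6.48
(u x v)_3 = -12.74

-12.74


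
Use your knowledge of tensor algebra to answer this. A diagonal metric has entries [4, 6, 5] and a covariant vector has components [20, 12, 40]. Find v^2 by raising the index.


To raise an index with a diagonal metric: v^i = v_i / g_{ii}.
For index 2: v_2 = 12, g_{22} = 6
v^2 = 12 / 6 = 2

2


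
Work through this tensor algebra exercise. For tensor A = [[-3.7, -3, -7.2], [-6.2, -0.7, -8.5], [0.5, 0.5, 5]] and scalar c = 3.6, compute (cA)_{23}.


Scalar multiplication: (cA)_{ij} = c * A_{ij}.
c = 3.6
A_{23} = -8.5
(cA)_{23} = 3.6 * -8.5 = -30.6

-30.6


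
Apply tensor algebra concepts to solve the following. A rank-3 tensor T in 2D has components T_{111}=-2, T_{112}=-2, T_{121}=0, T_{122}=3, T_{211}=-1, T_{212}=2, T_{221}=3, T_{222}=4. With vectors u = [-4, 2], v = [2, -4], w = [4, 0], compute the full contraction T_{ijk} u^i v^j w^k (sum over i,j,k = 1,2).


S = sum over i,j,k of T_{ijk} u_i v_j w_k. Expanding all 8 terms:
T_{111}*u_1*v_1*w_1 = -2*-4*2*4 = 64  (running total: 64)
T_{112}*u_1*v_1*w_2 = -2*-4*2*0 = 0  (running total: 64)
T_{121}*u_1*v_2*w_1 = 0*-4*-4*4 = 0  (running total: 64)
T_{122}*u_1*v_2*w_2 = 3*-4*-4*0 = 0  (running total: 64)
T_{211}*u_2*v_1*w_1 = -1*2*2*4 = -16  (running total: 48)
T_{212}*u_2*v_1*w_2 = 2*2*2*0 = 0  (running total: 48)
T_{221}*u_2*v_2*w_1 = 3*2*-4*4 = -96  (running total: -48)
T_{222}*u_2*v_2*w_2 = 4*2*-4*0 = 0  (running total: -48)
S = -48

-48


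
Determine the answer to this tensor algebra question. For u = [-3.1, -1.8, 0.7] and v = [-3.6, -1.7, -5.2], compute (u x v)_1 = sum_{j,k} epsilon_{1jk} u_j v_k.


(u x v)_1 = sum_{j,k} epsilon_{1jk} u_j v_k. Only permutations of (1,2,3) contribute; the two non-zero terms are:
eps_{123} u_2 v_3 = 1 * -1.8 * -5.2 = 9.36
eps_{132} u_3 v_2 = -1 * 0.7 * -1.7 = 1.19
(u x v)_1 = 10.55

10.55


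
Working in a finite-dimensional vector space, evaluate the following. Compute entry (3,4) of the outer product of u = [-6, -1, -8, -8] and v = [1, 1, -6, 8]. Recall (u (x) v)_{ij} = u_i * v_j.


The outer product entry T_{ij} = u_i * v_j.
We need i=3, j=4.
u_3 = -8, v_4 = 8
T_{3,4} = -8 * 8 = -64

-64


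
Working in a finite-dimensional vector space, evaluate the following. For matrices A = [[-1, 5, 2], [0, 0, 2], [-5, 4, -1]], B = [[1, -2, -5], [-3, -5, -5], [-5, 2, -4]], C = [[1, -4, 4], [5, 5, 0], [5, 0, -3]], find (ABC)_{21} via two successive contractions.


(ABC)_{21} = sum_m (AB)_{2m} C_{m1}. First compute row 2 of AB.
(AB)_{21} = 0*1 + 0*-3 + 2*-5 = -10
(AB)_{22} = 0*-2 + 0*-5 + 2*2 = 4
(AB)_{23} = 0*-5 + 0*-5 + 2*-4 = -8
Now contract with column 1 of C:
(AB)_{21} * C_{11} = -10 * 1 = -10
(AB)_{22} * C_{21} = 4 * 5 = 20
(AB)_{23} * C_{31} = -8 * 5 = -40
(ABC)_{21} = -10 + 20 + -40 = -30

-30


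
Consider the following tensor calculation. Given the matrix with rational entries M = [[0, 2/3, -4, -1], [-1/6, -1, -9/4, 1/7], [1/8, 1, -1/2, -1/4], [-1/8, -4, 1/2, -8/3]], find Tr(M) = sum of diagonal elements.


The trace is the sum of diagonal entries.
Diagonal: M[1,1] = 0, M[2,2] = -1, M[3,3] = -1/2, M[4,4] = -8/3
Tr(M) = 0 + -1 + -1/2 + -8/3
Computing step by step:
After adding M[1,1]: 0
After adding M[2,2]: -1
After adding M[3,3]: -3/2
After adding M[4,4]: -25/6
Tr(M) = -25/6

-25/6


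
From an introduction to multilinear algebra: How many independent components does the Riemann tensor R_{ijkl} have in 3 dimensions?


The Riemann tensor in d dimensions has d^2(d^2 - 1)/12 independent components.
d = 3, so d^2 = 9
d^2 - 1 = 8
d^2(d^2 - 1) = 9 * 8 = 72
Divide by 12: 72 / 12 = 6

6


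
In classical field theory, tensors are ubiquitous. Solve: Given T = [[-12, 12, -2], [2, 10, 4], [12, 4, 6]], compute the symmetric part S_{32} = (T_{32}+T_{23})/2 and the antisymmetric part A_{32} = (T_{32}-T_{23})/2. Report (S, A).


T_{32} = 4
T_{23} = 4
S_{32} = (4 + 4)/2 = 8/2 = 4
A_{32} = (4 - 4)/2 = 0/2 = 0
Check: S + A = 4 + 0 = 4 = T_{32}.

(4, 0)


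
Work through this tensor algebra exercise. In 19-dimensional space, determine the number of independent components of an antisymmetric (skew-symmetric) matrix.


An antisymmetric rank-2 tensor satisfies A_{ij} = -A_{ji}, so diagonal entries are zero.
The independent components are the upper-triangular entries: C(n, 2) = n(n-1)/2.
n = 19
C(19, 2) = 19 * 18 / 2 = 342 / 2 = 171

171


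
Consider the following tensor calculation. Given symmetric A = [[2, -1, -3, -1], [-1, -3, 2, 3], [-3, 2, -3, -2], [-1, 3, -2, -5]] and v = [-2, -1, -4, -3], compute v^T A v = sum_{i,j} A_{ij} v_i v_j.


First compute Av:
(Av)_1 = 2*-2 + -1*-1 + -3*-4 + -1*-3 = 12
(Av)_2 = -1*-2 + -3*-1 + 2*-4 + 3*-3 = -12
(Av)_3 = -3*-2 + 2*-1 + -3*-4 + -2*-3 = 22
(Av)_4 = -1*-2 + 3*-1 + -2*-4 + -5*-3 = 22
Av = [12, -12, 22, 22]
Then v^T (Av) = -2*12 + -1*-12 + -4*22 + -3*22
= -24 + 12 + -88 + -66 = -166

-166


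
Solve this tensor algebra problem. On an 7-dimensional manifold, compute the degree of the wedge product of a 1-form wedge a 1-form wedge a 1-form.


The degree of a wedge product is the sum of the degrees of the individual forms.
Degrees: 1, 1, 1
Total degree = 1 + 1 + 1 = 3

3


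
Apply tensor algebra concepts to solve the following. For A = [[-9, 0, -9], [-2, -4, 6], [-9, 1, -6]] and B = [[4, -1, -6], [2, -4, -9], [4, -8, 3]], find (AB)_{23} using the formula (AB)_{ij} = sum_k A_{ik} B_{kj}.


(AB)_{ij} = sum_k A_{ik} B_{kj}.
For i=2, j=3:
A_{21} * B_{13} = -2 * -6 = 12
A_{22} * B_{23} = -4 * -9 = 36
A_{23} * B_{33} = 6 * 3 = 18
Sum = 12 + 36 + 18 = 66

66


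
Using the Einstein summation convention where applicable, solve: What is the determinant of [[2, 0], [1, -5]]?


For a 2x2 matrix [[a, b], [c, d]], det = a*d - b*c.
a = 2, b = 0, c = 1, d = -5
a*d = 2 * -5 = -10
b*c = 0 * 1 = 0
det = -10 - 0 = -10

-10


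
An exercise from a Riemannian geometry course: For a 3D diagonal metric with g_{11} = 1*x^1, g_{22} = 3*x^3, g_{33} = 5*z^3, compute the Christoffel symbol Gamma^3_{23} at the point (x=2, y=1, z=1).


For a diagonal metric, Gamma^k_{ij} = (1/2) g^{kk} (dg_{ik}/dx_j + dg_{jk}/dx_i - dg_{ij}/dx_k).
The metric is diagonal, so g_{ab} = 0 for a != b.
At the given point: g_{11} = 2, g_{22} = 24, g_{33} = 5
g^{33} = 1/5
dg_{23}/dx_3 = 0 (off-diagonal)
dg_{33}/dx_2 = dg_{33}/dx_2 = 0
dg_{23}/dx_3 = 0 (off-diagonal)
Numerator = 0 + 0 - 0 = 0
Gamma^3_{23} = 0 / (2 * 5) = 0

0


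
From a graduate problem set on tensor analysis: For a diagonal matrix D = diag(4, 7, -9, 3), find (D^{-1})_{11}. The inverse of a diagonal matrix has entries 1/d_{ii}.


For a diagonal matrix, the inverse has entries (D^{-1})_{ii} = 1/d_{ii}.
The diagonal entries are: d_{11} = 4, d_{22} = 7, d_{33} = -9, d_{44} = 3
We need (D^{-1})_{11} = 1/d_{11} = 1/4 = 1/4

1/4


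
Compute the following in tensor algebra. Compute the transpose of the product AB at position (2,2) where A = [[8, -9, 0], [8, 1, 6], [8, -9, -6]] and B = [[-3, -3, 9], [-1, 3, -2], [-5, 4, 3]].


(AB)^T_{ij} = (AB)_{ji} = sum_k A_{jk} B_{ki}.
For i=2, j=2 we need (AB)_{22}:
A_{21} * B_{12} = 8 * -3 = -24
A_{22} * B_{22} = 1 * 3 = 3
A_{23} * B_{32} = 6 * 4 = 24
Sum = -24 + 3 + 24 = 3

3


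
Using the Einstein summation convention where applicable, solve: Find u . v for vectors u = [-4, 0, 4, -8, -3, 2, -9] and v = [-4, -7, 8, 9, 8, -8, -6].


The inner product u . v = sum of u_i * v_i.
Term-by-term: -4 * -4, 0 * -7, 4 * 8, -8 * 9, -3 * 8, 2 * -8, -9 * -6
Products: 16, 0, 32, -72, -24, -16, 54
Sum = 16 + 0 + 32 + -72 + -24 + -16 + 54 = -10

-10


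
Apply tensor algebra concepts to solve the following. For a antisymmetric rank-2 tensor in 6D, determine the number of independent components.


A antisymmetric rank-2 tensor in d dimensions has d(d-1)/2 independent components.
d = 6
d(d-1)/2 = 6 * 5 / 2 = 30 / 2 = 15

15


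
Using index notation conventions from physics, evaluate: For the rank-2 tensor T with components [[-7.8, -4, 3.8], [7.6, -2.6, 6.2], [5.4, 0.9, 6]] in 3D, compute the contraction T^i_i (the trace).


The contraction (trace) of a rank-2 tensor is the sum of its diagonal elements.
Diagonal entries: A[1,1] = -7.8, A[2,2] = -2.6, A[3,3] = 6
Tr(A) = -7.8 + -2.6 + 6 = -4.4

-4.4


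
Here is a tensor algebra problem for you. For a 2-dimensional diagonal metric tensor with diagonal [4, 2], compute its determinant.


For a diagonal metric, the determinant is the product of diagonal entries.
Diagonal entries: 4, 2
det(g) = 4 * 2 = 8

8


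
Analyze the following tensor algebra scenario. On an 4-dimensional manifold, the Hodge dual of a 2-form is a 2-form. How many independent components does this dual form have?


The Hodge dual of a p-form on an n-dimensional manifold is an (n-p)-form.
n = 4, p = 2, so dual degree = 4 - 2 = 2
The number of components is C(n, n-p) = C(4, 2) = 6

6


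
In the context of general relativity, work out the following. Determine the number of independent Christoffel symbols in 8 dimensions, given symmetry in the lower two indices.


Christoffel symbols Gamma^k_{ij} are symmetric in i,j, so there are d * d(d+1)/2 independent symbols.
d = 8
d(d+1)/2 = 8 * 9 / 2 = 36
Total = 8 * 36 = 288

288


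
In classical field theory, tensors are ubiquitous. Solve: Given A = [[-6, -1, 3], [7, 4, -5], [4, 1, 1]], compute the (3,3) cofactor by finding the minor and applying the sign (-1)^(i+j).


To find cofactor C_{33}, delete row 3 and column 3.
The resulting 2x2 submatrix is: [[-6, -1], [7, 4]]
Minor M_{33} = -6*4 - -1*7
  = -24 - -7 = -17
Sign = (-1)^(3+3) = (-1)^6 = 1
Cofactor C_{33} = 1 * -17 = -17

-17


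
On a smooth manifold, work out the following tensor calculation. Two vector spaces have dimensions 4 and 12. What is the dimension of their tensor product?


The dimension of a tensor product is the product of dimensions.
dim(V) = 4, dim(W) = 12
dim(V (x) W) = 4 * 12 = 48

48


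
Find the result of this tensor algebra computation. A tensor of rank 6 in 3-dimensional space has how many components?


The number of components of a rank-r tensor in d dimensions is d^r.
Here d = 3 and r = 6.
3^6 = 729

729


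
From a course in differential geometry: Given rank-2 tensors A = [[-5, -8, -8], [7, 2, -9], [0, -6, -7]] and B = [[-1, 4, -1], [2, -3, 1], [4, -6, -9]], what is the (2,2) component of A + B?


Tensor addition is component-wise: (A + B)_{ij} = A_{ij} + B_{ij}.
A_{22} = 2
B_{22} = -3
(A + B)_{22} = 2 + -3 = -1

-1


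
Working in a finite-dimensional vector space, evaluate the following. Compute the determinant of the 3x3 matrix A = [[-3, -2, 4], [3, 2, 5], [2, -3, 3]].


Expanding along the first row, det(A) = a11*M_11 - a12*M_12 + a13*M_13, where M_1j is the (1,j) minor.
Minor M_11 = 2*3 - 5*-3 = 21
Minor M_12 = 3*3 - 5*2 = -1
Minor M_13 = 3*-3 - 2*2 = -13
det = -3*(21) - -2*(-1) + 4*(-13)
    = -63 - 2 + -52
    = -117

-117


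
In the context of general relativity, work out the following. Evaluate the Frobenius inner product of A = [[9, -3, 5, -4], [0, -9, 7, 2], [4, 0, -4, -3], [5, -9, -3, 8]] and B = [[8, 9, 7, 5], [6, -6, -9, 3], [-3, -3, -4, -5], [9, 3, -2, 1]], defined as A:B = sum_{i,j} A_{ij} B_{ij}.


A:B = sum over all i,j of A_{ij} * B_{ij}.
Row 1: 9*8=72, -3*9=-27, 5*7=35, -4*5=-20 => row sum = 60
Row 2: 0*6=0, -9*-6=54, 7*-9=-63, 2*3=6 => row sum = -3
Row 3: 4*-3=-12, 0*-3=0, -4*-4=16, -3*-5=15 => row sum = 19
Row 4: 5*9=45, -9*3=-27, -3*-2=6, 8*1=8 => row sum = 32
Total = 60 + -3 + 19 + 32 = 108

108


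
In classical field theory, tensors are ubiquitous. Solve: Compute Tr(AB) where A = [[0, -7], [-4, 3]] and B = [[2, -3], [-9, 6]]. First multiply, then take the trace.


Tr(AB) = sum_i (AB)_{ii} where (AB)_{ii} = sum_k A_{ik} B_{ki}.
(AB)_{11} = 0*2 + -7*-9 = 63
(AB)_{22} = -4*-3 + 3*6 = 30
Tr(AB) = 63 + 30 = 93

93


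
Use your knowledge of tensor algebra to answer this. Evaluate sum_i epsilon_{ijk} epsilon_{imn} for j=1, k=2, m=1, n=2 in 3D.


Using the identity: epsilon_{ijk} epsilon_{imn} = delta_{jm} delta_{kn} - delta_{jn} delta_{km}.
delta_{11} = 1
delta_{22} = 1
delta_{12} = 0
delta_{21} = 0
Result = 1 * 1 - 0 * 0 = 1 - 0 = 1

1


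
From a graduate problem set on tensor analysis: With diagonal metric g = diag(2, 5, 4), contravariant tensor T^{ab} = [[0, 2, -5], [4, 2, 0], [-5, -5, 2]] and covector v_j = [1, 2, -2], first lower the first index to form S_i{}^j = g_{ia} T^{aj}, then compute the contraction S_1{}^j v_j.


Step 1: lower the first index. For a diagonal metric, g_{ia} T^{aj} = g_{ii} T^{ij} (no sum on i).
g_{11} = 2
S_1{}^1 = 2 * T^{11} = 2 * 0 = 0
S_1{}^2 = 2 * T^{12} = 2 * 2 = 4
S_1{}^3 = 2 * T^{13} = 2 * -5 = -10
Step 2: contract S_1{}^j with v_j.
S_1{}^1 * v_1 = 0 * 1 = 0
S_1{}^2 * v_2 = 4 * 2 = 8
S_1{}^3 * v_3 = -10 * -2 = 20
Result = 0 + 8 + 20 = 28

28


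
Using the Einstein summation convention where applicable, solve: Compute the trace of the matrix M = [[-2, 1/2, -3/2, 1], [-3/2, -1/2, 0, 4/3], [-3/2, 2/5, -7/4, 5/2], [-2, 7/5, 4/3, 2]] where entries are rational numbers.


The trace is the sum of diagonal entries.
Diagonal: M[1,1] = -2, M[2,2] = -1/2, M[3,3] = -7/4, M[4,4] = 2
Tr(M) = -2 + -1/2 + -7/4 + 2
Computing step by step:
After adding M[1,1]: -2
After adding M[2,2]: -5/2
After adding M[3,3]: -17/4
After adding M[4,4]: -9/4
Tr(M) = -9/4

-9/4


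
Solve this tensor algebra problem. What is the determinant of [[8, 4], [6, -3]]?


For a 2x2 matrix [[a, b], [c, d]], det = a*d - b*c.
a = 8, b = 4, c = 6, d = -3
a*d = 8 * -3 = -24
b*c = 4 * 6 = 24
det = -24 - 24 = -48

-48


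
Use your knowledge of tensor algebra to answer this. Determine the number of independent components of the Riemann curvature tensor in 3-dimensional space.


The Riemann tensor in d dimensions has d^2(d^2 - 1)/12 independent components.
d = 3, so d^2 = 9
d^2 - 1 = 8
d^2(d^2 - 1) = 9 * 8 = 72
Divide by 12: 72 / 12 = 6

6


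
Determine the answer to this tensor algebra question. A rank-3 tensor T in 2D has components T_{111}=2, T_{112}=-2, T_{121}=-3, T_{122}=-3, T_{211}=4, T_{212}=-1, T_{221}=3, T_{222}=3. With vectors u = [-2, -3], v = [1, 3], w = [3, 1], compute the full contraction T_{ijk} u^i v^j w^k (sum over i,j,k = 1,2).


S = sum over i,j,k of T_{ijk} u_i v_j w_k. Expanding all 8 terms:
T_{111}*u_1*v_1*w_1 = 2*-2*1*3 = -12  (running total: -12)
T_{112}*u_1*v_1*w_2 = -2*-2*1*1 = 4  (running total: -8)
T_{121}*u_1*v_2*w_1 = -3*-2*3*3 = 54  (running total: 46)
T_{122}*u_1*v_2*w_2 = -3*-2*3*1 = 18  (running total: 64)
T_{211}*u_2*v_1*w_1 = 4*-3*1*3 = -36  (running total: 28)
T_{212}*u_2*v_1*w_2 = -1*-3*1*1 = 3  (running total: 31)
T_{221}*u_2*v_2*w_1 = 3*-3*3*3 = -81  (running total: -50)
T_{222}*u_2*v_2*w_2 = 3*-3*3*1 = -27  (running total: -77)
S = -77

-77


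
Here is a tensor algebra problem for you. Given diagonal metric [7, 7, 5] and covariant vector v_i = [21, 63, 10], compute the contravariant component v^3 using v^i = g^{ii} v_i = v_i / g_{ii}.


To raise an index with a diagonal metric: v^i = v_i / g_{ii}.
For index 3: v_3 = 10, g_{33} = 5
v^3 = 10 / 5 = 2

2


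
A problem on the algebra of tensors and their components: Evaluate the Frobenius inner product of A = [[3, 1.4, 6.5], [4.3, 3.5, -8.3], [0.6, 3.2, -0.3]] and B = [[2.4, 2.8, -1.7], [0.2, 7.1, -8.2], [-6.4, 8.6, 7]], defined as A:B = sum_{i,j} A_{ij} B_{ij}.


A:B = sum over all i,j of A_{ij} * B_{ij}.
Row 1: 3*2.4=7.2, 1.4*2.8=3.92, 6.5*-1.7=-11.05 => row sum = 0.07
Row 2: 4.3*0.2=0.86, 3.5*7.1=24.85, -8.3*-8.2=68.06 => row sum = 93.77
Row 3: 0.6*-6.4=-3.84, 3.2*8.6=27.52, -0.3*7=-2.1 => row sum = 21.58
Total = 0.07 + 93.77 + 21.58 = 115.42

115.42


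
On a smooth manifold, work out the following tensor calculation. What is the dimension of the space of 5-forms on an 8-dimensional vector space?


The dimension of the space of p-forms on an n-dimensional space is C(n, p).
n = 8, p = 5
C(8, 5) = 8! / (5! * 3!) = 56

56


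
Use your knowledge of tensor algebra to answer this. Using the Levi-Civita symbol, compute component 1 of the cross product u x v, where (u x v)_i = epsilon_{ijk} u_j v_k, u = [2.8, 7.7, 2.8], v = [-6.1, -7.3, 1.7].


(u x v)_1 = sum_{j,k} epsilon_{1jk} u_j v_k. Only permutations of (1,2,3) contribute; the two non-zero terms are:
eps_{123} u_2 v_3 = 1 * 7.7 * 1.7 = 13.09
eps_{132} u_3 v_2 = -1 * 2.8 * -7.3 = 20.44
(u x v)_1 = 33.53

33.53


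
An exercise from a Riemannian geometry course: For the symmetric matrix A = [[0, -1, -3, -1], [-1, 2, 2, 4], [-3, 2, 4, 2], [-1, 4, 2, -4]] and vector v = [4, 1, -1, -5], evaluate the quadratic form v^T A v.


First compute Av:
(Av)_1 = 0*4 + -1*1 + -3*-1 + -1*-5 = 7
(Av)_2 = -1*4 + 2*1 + 2*-1 + 4*-5 = -24
(Av)_3 = -3*4 + 2*1 + 4*-1 + 2*-5 = -24
(Av)_4 = -1*4 + 4*1 + 2*-1 + -4*-5 = 18
Av = [7, -24, -24, 18]
Then v^T (Av) = 4*7 + 1*-24 + -1*-24 + -5*18
= 28 + -24 + 24 + -90 = -62

-62


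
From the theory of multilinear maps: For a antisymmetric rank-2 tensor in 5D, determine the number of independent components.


A antisymmetric rank-2 tensor in d dimensions has d(d-1)/2 independent components.
d = 5
d(d-1)/2 = 5 * 4 / 2 = 20 / 2 = 10

10


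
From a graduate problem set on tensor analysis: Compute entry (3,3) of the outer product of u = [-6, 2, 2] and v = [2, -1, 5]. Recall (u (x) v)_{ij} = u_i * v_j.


The outer product entry T_{ij} = u_i * v_j.
We need i=3, j=3.
u_3 = 2, v_3 = 5
T_{3,3} = 2 * 5 = 10

10


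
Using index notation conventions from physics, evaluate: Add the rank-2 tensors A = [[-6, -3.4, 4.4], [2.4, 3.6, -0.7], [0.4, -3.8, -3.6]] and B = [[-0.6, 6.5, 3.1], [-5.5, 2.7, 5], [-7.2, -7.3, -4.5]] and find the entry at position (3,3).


Tensor addition is component-wise: (A + B)_{ij} = A_{ij} + B_{ij}.
A_{33} = -3.6
B_{33} = -4.5
(A + B)_{33} = -3.6 + -4.5 = -8.1

-8.1


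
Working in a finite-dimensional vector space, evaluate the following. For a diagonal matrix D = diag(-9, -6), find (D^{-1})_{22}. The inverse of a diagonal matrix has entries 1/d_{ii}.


For a diagonal matrix, the inverse has entries (D^{-1})_{ii} = 1/d_{ii}.
The diagonal entries are: d_{11} = -9, d_{22} = -6
We need (D^{-1})_{22} = 1/d_{22} = 1/-6 = -1/6

-1/6


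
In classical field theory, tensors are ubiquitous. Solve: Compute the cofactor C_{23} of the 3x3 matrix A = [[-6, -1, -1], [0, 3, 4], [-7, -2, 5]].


To find cofactor C_{23}, delete row 2 and column 3.
The resulting 2x2 submatrix is: [[-6, -1], [-7, -2]]
Minor M_{23} = -6*-2 - -1*-7
  = 12 - 7 = 5
Sign = (-1)^(2+3) = (-1)^5 = -1
Cofactor C_{23} = -1 * 5 = -5

-5


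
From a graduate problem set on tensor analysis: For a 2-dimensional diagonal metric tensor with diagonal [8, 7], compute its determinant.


For a diagonal metric, the determinant is the product of diagonal entries.
Diagonal entries: 8, 7
det(g) = 8 * 7 = 56

56


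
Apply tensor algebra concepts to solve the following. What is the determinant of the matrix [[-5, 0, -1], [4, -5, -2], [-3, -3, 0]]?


Expanding along the first row, det(A) = a11*M_11 - a12*M_12 + a13*M_13, where M_1j is the (1,j) minor.
Minor M_11 = -5*0 - -2*-3 = -6
Minor M_12 = 4*0 - -2*-3 = -6
Minor M_13 = 4*-3 - -5*-3 = -27
det = -5*(-6) - 0*(-6) + -1*(-27)
    = 30 - 0 + 27
    = 57

57


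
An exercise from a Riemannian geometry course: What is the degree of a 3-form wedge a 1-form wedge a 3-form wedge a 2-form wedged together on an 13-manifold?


The degree of a wedge product is the sum of the degrees of the individual forms.
Degrees: 3, 1, 3, 2
Total degree = 3 + 1 + 3 + 2 = 9

9


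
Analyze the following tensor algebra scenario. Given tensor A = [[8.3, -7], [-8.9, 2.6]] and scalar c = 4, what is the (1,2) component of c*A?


Scalar multiplication: (cA)_{ij} = c * A_{ij}.
c = 4
A_{12} = -7
(cA)_{12} = 4 * -7 = -28

-28


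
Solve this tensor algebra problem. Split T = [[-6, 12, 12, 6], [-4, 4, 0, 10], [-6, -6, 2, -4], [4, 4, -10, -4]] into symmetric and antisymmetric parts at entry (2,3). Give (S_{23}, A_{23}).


T_{23} = 0
T_{32} = -6
S_{23} = (0 + -6)/2 = -6/2 = -3
A_{23} = (0 - -6)/2 = 6/2 = 3
Check: S + A = -3 + 3 = 0 = T_{23}.

(-3, 3)


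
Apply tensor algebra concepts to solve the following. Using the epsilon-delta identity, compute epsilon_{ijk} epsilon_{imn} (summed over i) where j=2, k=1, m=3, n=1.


Using the identity: epsilon_{ijk} epsilon_{imn} = delta_{jm} delta_{kn} - delta_{jn} delta_{km}.
delta_{23} = 0
delta_{11} = 1
delta_{21} = 0
delta_{13} = 0
Result = 0 * 1 - 0 * 0 = 0 - 0 = 0

0


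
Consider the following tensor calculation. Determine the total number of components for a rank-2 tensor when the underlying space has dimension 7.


The number of components of a rank-r tensor in d dimensions is d^r.
Here d = 7 and r = 2.
7^2 = 49

49


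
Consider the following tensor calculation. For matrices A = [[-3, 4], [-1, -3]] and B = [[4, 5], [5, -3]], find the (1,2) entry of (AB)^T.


(AB)^T_{ij} = (AB)_{ji} = sum_k A_{jk} B_{ki}.
For i=1, j=2 we need (AB)_{21}:
A_{21} * B_{11} = -1 * 4 = -4
A_{22} * B_{21} = -3 * 5 = -15
Sum = -4 + -15 = -19

-19


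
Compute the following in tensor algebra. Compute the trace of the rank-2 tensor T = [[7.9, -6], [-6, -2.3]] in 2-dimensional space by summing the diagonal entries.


The contraction (trace) of a rank-2 tensor is the sum of its diagonal elements.
Diagonal entries: A[1,1] = 7.9, A[2,2] = -2.3
Tr(A) = 7.9 + -2.3 = 5.6

5.6


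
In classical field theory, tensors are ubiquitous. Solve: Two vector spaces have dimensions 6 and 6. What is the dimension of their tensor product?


The dimension of a tensor product is the product of dimensions.
dim(V) = 6, dim(W) = 6
dim(V (x) W) = 6 * 6 = 36

36


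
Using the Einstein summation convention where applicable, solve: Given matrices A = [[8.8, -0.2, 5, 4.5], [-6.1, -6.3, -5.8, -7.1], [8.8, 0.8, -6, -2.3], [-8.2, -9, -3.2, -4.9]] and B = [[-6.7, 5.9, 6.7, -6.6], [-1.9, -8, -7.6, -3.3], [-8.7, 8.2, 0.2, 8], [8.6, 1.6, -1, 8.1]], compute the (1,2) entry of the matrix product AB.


(AB)_{ij} = sum_k A_{ik} B_{kj}.
For i=1, j=2:
A_{11} * B_{12} = 8.8 * 5.9 = 51.92
A_{12} * B_{22} = -0.2 * -8 = 1.6
A_{13} * B_{32} = 5 * 8.2 = 41
A_{14} * B_{42} = 4.5 * 1.6 = 7.2
Sum = 51.92 + 1.6 + 41 + 7.2 = 101.72

101.72


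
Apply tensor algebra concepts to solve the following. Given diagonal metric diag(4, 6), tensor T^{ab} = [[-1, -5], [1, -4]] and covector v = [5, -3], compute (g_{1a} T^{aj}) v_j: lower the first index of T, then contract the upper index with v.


Step 1: lower the first index. For a diagonal metric, g_{ia} T^{aj} = g_{ii} T^{ij} (no sum on i).
g_{11} = 4
S_1{}^1 = 4 * T^{11} = 4 * -1 = -4
S_1{}^2 = 4 * T^{12} = 4 * -5 = -20
Step 2: contract S_1{}^j with v_j.
S_1{}^1 * v_1 = -4 * 5 = -20
S_1{}^2 * v_2 = -20 * -3 = 60
Result = -20 + 60 = 40

40


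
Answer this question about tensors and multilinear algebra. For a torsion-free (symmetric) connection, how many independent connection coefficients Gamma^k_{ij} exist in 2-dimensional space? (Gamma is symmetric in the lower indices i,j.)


Christoffel symbols Gamma^k_{ij} are symmetric in i,j, so there are d * d(d+1)/2 independent symbols.
d = 2
d(d+1)/2 = 2 * 3 / 2 = 3
Total = 2 * 3 = 6

6


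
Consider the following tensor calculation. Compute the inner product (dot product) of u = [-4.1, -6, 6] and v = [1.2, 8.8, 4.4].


The inner product u . v = sum of u_i * v_i.
Term-by-term: -4.1 * 1.2, -6 * 8.8, 6 * 4.4
Products: -4.92, -52.8, 26.4
Sum = -4.92 + -52.8 + 26.4 = -31.32

-31.32


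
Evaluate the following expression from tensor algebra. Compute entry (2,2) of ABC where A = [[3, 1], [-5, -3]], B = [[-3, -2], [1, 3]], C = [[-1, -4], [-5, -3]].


(ABC)_{22} = sum_m (AB)_{2m} C_{m2}. First compute row 2 of AB.
(AB)_{21} = -5*-3 + -3*1 = 12
(AB)_{22} = -5*-2 + -3*3 = 1
Now contract with column 2 of C:
(AB)_{21} * C_{12} = 12 * -4 = -48
(AB)_{22} * C_{22} = 1 * -3 = -3
(ABC)_{22} = -48 + -3 = -51

-51


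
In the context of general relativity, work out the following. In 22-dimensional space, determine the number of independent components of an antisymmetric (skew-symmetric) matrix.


An antisymmetric rank-2 tensor satisfies A_{ij} = -A_{ji}, so diagonal entries are zero.
The independent components are the upper-triangular entries: C(n, 2) = n(n-1)/2.
n = 22
C(22, 2) = 22 * 21 / 2 = 462 / 2 = 231

231


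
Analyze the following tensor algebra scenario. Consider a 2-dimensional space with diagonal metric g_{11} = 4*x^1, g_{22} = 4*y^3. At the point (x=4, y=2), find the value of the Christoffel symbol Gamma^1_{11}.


For a diagonal metric, Gamma^k_{ij} = (1/2) g^{kk} (dg_{ik}/dx_j + dg_{jk}/dx_i - dg_{ij}/dx_k).
The metric is diagonal, so g_{ab} = 0 for a != b.
At the given point: g_{11} = 16, g_{22} = 32
g^{11} = 1/16
dg_{11}/dx_1 = dg_{11}/dx_1 = 4
dg_{11}/dx_1 = dg_{11}/dx_1 = 4
dg_{11}/dx_1 = dg_{11}/dx_1 = 4
Numerator = 4 + 4 - 4 = 4
Gamma^1_{11} = 4 / (2 * 16) = 1/8

1/8


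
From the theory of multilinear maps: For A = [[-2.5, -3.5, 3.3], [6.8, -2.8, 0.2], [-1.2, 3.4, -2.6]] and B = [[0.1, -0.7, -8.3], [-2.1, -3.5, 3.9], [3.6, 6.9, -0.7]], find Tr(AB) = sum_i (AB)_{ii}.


Tr(AB) = sum_i (AB)_{ii} where (AB)_{ii} = sum_k A_{ik} B_{ki}.
(AB)_{11} = -2.5*0.1 + -3.5*-2.1 + 3.3*3.6 = 18.98
(AB)_{22} = 6.8*-0.7 + -2.8*-3.5 + 0.2*6.9 = 6.42
(AB)_{33} = -1.2*-8.3 + 3.4*3.9 + -2.6*-0.7 = 25.04
Tr(AB) = 18.98 + 6.42 + 25.04 = 50.44

50.44


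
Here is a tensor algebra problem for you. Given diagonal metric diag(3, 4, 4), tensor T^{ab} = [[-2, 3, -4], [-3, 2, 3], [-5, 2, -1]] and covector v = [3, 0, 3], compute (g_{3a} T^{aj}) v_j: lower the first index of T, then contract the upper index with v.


Step 1: lower the first index. For a diagonal metric, g_{ia} T^{aj} = g_{ii} T^{ij} (no sum on i).
g_{33} = 4
S_3{}^1 = 4 * T^{31} = 4 * -5 = -20
S_3{}^2 = 4 * T^{32} = 4 * 2 = 8
S_3{}^3 = 4 * T^{33} = 4 * -1 = -4
Step 2: contract S_3{}^j with v_j.
S_3{}^1 * v_1 = -20 * 3 = -60
S_3{}^2 * v_2 = 8 * 0 = 0
S_3{}^3 * v_3 = -4 * 3 = -12
Result = -60 + 0 + -12 = -72

-72


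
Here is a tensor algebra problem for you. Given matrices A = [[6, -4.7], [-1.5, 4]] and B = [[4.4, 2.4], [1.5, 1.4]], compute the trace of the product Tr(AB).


Tr(AB) = sum_i (AB)_{ii} where (AB)_{ii} = sum_k A_{ik} B_{ki}.
(AB)_{11} = 6*4.4 + -4.7*1.5 = 19.35
(AB)_{22} = -1.5*2.4 + 4*1.4 = 2
Tr(AB) = 19.35 + 2 = 21.35

21.35


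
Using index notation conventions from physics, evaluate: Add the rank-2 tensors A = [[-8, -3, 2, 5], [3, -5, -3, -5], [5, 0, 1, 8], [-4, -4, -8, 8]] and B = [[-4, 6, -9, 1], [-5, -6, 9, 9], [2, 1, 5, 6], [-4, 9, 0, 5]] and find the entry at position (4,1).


Tensor addition is component-wise: (A + B)_{ij} = A_{ij} + B_{ij}.
A_{41} = -4
B_{41} = -4
(A + B)_{41} = -4 + -4 = -8

-8


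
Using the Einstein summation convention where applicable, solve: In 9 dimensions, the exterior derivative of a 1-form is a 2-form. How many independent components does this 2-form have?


The exterior derivative of a p-form is a (p+1)-form.
Its number of independent components is C(n, p+1).
n = 9, p+1 = 2
C(9, 2) = 36

36


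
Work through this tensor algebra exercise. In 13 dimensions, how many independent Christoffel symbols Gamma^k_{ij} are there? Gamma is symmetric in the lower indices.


Christoffel symbols Gamma^k_{ij} are symmetric in i,j, so there are d * d(d+1)/2 independent symbols.
d = 13
d(d+1)/2 = 13 * 14 / 2 = 91
Total = 13 * 91 = 1183

1183


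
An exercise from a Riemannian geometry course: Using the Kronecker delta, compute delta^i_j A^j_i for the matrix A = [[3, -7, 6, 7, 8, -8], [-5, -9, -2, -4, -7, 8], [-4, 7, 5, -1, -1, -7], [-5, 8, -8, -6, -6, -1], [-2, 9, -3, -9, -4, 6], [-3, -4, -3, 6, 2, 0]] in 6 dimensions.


The contraction (trace) of a rank-2 tensor is the sum of its diagonal elements.
Diagonal entries: A[1,1] = 3, A[2,2] = -9, A[3,3] = 5, A[4,4] = -6, A[5,5] = -4, A[6,6] = 0
Tr(A) = 3 + -9 + 5 + -6 + -4 + 0 = -11

-11
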